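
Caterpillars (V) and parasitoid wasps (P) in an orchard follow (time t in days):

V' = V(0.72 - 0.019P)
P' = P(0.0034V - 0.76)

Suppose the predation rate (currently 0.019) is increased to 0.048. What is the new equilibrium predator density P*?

P* ≈ 15

At the interior fixed point, setting dV/dt = 0 with V > 0 fixes P* = (prey growth rate)/(VP coefficient) — independent of the other coefficients.
With the change, P* = 0.72/0.048 = 15; it falls from 37.9.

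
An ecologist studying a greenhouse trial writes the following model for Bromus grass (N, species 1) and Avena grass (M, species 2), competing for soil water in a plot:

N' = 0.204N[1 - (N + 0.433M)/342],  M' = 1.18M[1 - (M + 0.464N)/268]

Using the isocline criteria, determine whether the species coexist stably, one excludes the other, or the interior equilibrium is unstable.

Compare the nullcline intercepts: K1/α12 = 342/0.433 = 790 > K2 = 268; K2/α21 = 268/0.464 = 578 > K1 = 342.
Since both inequalities hold, each species can invade when rare, so the interior equilibrium is stable.

stable coexistence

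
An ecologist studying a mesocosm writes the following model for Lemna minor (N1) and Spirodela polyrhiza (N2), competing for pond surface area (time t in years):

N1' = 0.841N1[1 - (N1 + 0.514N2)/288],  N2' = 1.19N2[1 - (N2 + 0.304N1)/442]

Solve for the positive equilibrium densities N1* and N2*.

Setting both brackets to zero gives the nullclines N1 + 0.514N2 = 288 and 0.304N1 + N2 = 442.
Substituting N2 = 442 - 0.304N1 into the first: N1(1 - 0.514·0.304) = 288 - 0.514·442.
So N1* = 60.8/0.844 = 72.1, and then N2* = 442 - 0.304·72.1 = 420.

N1* ≈ 72.1, N2* ≈ 420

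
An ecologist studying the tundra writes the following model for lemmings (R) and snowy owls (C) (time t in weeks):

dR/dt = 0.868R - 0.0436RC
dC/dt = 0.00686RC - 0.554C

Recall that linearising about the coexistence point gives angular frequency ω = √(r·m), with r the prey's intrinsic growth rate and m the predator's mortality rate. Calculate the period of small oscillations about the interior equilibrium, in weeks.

T ≈ 9.06 weeks

Here r = 0.868 and m = 0.554, so r·m = 0.481.
ω = √0.481 = 0.693 per week, hence T = 2π/ω ≈ 9.06 weeks.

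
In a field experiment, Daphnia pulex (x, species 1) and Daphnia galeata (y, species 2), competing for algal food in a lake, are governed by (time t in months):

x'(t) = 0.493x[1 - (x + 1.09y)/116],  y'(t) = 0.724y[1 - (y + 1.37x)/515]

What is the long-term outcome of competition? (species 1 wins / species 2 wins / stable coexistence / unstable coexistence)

species 2 excludes species 1

Compare the nullcline intercepts: K1/α12 = 116/1.09 = 106 < K2 = 515; K2/α21 = 515/1.37 = 376 > K1 = 116.
Since the inequalities point opposite ways, species 2 can invade but species 1 cannot.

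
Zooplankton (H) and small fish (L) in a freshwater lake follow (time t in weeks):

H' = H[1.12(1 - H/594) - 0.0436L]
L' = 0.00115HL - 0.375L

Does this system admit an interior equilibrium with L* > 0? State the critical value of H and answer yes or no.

Threshold H = 326; K > 326, so yes, the predator persists.

The predator equation gives dL/dt > 0 only when H > 0.375/0.00115 = 326.
Without the predator, H → K = 594. Since 594 > 326, the predator can invade and persist.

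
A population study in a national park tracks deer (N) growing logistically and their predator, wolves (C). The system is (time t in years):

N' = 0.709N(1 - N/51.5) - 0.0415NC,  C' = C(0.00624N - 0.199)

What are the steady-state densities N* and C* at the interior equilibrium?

From dC/dt = 0 with C > 0: 0.00624N* = 0.199, so N* = 31.9.
Substitute into dN/dt = 0: 0.709(1 - 31.9/51.5) = 0.0415C*.
The bracket is 0.381, giving C* = 0.27/0.0415 = 6.5.

N* ≈ 31.9, C* ≈ 6.5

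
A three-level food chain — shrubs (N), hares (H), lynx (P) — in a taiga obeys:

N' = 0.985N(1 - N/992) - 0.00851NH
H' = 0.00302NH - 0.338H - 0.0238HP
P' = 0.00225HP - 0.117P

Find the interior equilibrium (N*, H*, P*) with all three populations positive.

From dP/dt = 0: 0.00225H* = 0.117, so H* = 52.
From dN/dt = 0: 0.985(1 - N*/992) = 0.00851·52, giving N* = 992·(1 - 0.449) = 546.
From dH/dt = 0: 0.00302·546 - 0.338 = 0.0238P*, so P* = 1.31/0.0238 = 55.1.

N* ≈ 546, H* ≈ 52, P* ≈ 55.1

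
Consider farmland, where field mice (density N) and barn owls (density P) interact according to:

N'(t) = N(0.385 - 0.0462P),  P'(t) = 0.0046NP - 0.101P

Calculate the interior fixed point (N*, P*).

N* ≈ 22, P* ≈ 8.33

Set dP/dt = 0 with P > 0: 0.0046N - 0.101 = 0, so N* = 0.101/0.0046 = 22.
Set dN/dt = 0 with N > 0: 0.385 - 0.0462P = 0, so P* = 0.385/0.0462 = 8.33.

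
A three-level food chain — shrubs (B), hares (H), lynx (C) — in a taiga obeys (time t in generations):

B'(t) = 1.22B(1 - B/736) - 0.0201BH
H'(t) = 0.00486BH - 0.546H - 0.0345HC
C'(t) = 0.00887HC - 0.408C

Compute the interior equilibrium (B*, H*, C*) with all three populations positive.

From dC/dt = 0: 0.00887H* = 0.408, so H* = 46.
From dB/dt = 0: 1.22(1 - B*/736) = 0.0201·46, giving B* = 736·(1 - 0.758) = 178.
From dH/dt = 0: 0.00486·178 - 0.546 = 0.0345C*, so C* = 0.32/0.0345 = 9.28.

B* ≈ 178, H* ≈ 46, C* ≈ 9.28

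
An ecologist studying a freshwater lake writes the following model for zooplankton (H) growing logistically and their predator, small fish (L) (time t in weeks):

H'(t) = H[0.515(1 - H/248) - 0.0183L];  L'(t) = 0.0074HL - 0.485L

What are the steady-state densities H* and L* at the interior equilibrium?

H* ≈ 65.5, L* ≈ 20.7

From dL/dt = 0 with L > 0: 0.0074H* = 0.485, so H* = 65.5.
Substitute into dH/dt = 0: 0.515(1 - 65.5/248) = 0.0183L*.
The bracket is 0.736, giving L* = 0.379/0.0183 = 20.7.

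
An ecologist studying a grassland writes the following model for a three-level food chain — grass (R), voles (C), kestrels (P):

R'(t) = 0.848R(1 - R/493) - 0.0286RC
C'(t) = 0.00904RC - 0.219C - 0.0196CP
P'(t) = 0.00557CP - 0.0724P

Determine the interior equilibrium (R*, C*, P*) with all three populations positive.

R* ≈ 277, C* ≈ 13, P* ≈ 117

From dP/dt = 0: 0.00557C* = 0.0724, so C* = 13.
From dR/dt = 0: 0.848(1 - R*/493) = 0.0286·13, giving R* = 493·(1 - 0.438) = 277.
From dC/dt = 0: 0.00904·277 - 0.219 = 0.0196P*, so P* = 2.28/0.0196 = 117.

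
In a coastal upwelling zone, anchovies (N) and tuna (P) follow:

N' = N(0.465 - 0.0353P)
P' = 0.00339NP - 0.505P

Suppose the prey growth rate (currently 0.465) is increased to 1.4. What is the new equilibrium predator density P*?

At the interior fixed point, setting dN/dt = 0 with N > 0 fixes P* = (prey growth rate)/(NP coefficient) — independent of the other coefficients.
With the change, P* = 1.4/0.0353 = 39.7; it rises from 13.2.

P* ≈ 39.7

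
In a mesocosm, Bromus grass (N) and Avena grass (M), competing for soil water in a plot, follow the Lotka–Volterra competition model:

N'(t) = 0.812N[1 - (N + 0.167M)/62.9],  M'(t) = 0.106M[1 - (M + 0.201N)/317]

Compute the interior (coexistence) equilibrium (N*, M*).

Setting both brackets to zero gives the nullclines N + 0.167M = 62.9 and 0.201N + M = 317.
Substituting M = 317 - 0.201N into the first: N(1 - 0.167·0.201) = 62.9 - 0.167·317.
So N* = 9.96/0.966 = 10.3, and then M* = 317 - 0.201·10.3 = 315.

N* ≈ 10.3, M* ≈ 315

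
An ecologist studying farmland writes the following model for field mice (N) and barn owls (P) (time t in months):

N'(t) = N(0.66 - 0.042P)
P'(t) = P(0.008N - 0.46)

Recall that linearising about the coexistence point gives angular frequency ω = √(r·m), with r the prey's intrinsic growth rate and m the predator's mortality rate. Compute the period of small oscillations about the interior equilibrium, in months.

T ≈ 11.4 months

Here r = 0.66 and m = 0.46, so r·m = 0.304.
ω = √0.304 = 0.551 per month, hence T = 2π/ω ≈ 11.4 months.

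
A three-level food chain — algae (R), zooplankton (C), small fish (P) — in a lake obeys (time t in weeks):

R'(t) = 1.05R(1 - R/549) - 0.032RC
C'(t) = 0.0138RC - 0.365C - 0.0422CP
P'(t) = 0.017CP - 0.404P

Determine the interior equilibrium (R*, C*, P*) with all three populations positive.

From dP/dt = 0: 0.017C* = 0.404, so C* = 23.8.
From dR/dt = 0: 1.05(1 - R*/549) = 0.032·23.8, giving R* = 549·(1 - 0.724) = 151.
From dC/dt = 0: 0.0138·151 - 0.365 = 0.0422P*, so P* = 1.72/0.0422 = 40.9.

R* ≈ 151, C* ≈ 23.8, P* ≈ 40.9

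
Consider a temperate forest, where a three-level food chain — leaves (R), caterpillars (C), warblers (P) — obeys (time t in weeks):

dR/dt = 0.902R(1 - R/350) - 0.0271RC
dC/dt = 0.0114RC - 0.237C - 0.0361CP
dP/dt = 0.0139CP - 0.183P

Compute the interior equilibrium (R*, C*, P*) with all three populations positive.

R* ≈ 212, C* ≈ 13.2, P* ≈ 60.2

From dP/dt = 0: 0.0139C* = 0.183, so C* = 13.2.
From dR/dt = 0: 0.902(1 - R*/350) = 0.0271·13.2, giving R* = 350·(1 - 0.396) = 212.
From dC/dt = 0: 0.0114·212 - 0.237 = 0.0361P*, so P* = 2.17/0.0361 = 60.2.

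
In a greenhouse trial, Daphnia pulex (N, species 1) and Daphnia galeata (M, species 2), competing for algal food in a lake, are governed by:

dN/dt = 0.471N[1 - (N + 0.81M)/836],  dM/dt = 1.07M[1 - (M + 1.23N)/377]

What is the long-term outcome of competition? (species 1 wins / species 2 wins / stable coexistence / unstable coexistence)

Compare the nullcline intercepts: K1/α12 = 836/0.81 = 1030 > K2 = 377; K2/α21 = 377/1.23 = 307 < K1 = 836.
Since the inequalities point opposite ways, species 1 can invade but species 2 cannot.

species 1 excludes species 2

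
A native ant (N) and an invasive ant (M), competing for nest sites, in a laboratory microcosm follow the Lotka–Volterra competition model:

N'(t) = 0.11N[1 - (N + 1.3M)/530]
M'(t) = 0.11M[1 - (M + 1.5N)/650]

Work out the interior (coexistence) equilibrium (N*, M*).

N* ≈ 332, M* ≈ 153

Setting both brackets to zero gives the nullclines N + 1.3M = 530 and 1.5N + M = 650.
Substituting M = 650 - 1.5N into the first: N(1 - 1.3·1.5) = 530 - 1.3·650.
So N* = -315/-0.95 = 332, and then M* = 650 - 1.5·332 = 153.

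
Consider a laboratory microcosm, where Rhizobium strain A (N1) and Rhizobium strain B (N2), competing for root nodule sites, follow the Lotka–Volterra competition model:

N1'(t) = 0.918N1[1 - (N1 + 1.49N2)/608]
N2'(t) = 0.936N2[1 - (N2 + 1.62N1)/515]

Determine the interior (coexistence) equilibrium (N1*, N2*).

Setting both brackets to zero gives the nullclines N1 + 1.49N2 = 608 and 1.62N1 + N2 = 515.
Substituting N2 = 515 - 1.62N1 into the first: N1(1 - 1.49·1.62) = 608 - 1.49·515.
So N1* = -159/-1.41 = 113, and then N2* = 515 - 1.62·113 = 332.

N1* ≈ 113, N2* ≈ 332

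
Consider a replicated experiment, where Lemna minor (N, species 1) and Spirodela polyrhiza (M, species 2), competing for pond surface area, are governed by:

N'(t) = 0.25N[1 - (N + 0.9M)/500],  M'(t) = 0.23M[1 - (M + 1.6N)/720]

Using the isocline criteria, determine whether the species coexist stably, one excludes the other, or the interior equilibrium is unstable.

Compare the nullcline intercepts: K1/α12 = 500/0.9 = 556 < K2 = 720; K2/α21 = 720/1.6 = 450 < K1 = 500.
Since both are reversed, neither can invade when rare; the interior point is a saddle.

unstable coexistence (outcome depends on initial conditions)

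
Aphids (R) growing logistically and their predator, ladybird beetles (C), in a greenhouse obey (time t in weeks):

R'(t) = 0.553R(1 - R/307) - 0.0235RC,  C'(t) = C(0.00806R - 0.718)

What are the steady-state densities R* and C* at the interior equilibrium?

R* ≈ 89.1, C* ≈ 16.7

From dC/dt = 0 with C > 0: 0.00806R* = 0.718, so R* = 89.1.
Substitute into dR/dt = 0: 0.553(1 - 89.1/307) = 0.0235C*.
The bracket is 0.71, giving C* = 0.393/0.0235 = 16.7.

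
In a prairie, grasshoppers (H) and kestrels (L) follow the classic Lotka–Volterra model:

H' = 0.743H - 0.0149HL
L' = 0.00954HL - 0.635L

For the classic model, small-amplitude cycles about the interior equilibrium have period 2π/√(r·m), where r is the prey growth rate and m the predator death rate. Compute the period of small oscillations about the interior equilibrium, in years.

Here r = 0.743 and m = 0.635, so r·m = 0.472.
ω = √0.472 = 0.687 per year, hence T = 2π/ω ≈ 9.15 years.

T ≈ 9.15 years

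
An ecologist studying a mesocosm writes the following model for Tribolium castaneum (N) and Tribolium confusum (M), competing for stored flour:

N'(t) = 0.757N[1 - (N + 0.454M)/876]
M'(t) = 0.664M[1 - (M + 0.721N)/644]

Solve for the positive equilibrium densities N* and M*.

Setting both brackets to zero gives the nullclines N + 0.454M = 876 and 0.721N + M = 644.
Substituting M = 644 - 0.721N into the first: N(1 - 0.454·0.721) = 876 - 0.454·644.
So N* = 584/0.673 = 868, and then M* = 644 - 0.721·868 = 18.4.

N* ≈ 868, M* ≈ 18.4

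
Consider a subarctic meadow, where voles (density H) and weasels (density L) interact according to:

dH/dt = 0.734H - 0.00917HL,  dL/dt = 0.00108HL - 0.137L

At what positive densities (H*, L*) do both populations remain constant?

H* ≈ 127, L* ≈ 80

Set dL/dt = 0 with L > 0: 0.00108H - 0.137 = 0, so H* = 0.137/0.00108 = 127.
Set dH/dt = 0 with H > 0: 0.734 - 0.00917L = 0, so L* = 0.734/0.00917 = 80.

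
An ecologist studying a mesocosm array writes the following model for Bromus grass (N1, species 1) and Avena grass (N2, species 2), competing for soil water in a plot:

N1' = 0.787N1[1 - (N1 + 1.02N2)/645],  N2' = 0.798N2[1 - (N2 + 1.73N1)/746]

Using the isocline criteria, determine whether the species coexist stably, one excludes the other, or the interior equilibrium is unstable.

unstable coexistence (outcome depends on initial conditions)

Compare the nullcline intercepts: K1/α12 = 645/1.02 = 632 < K2 = 746; K2/α21 = 746/1.73 = 431 < K1 = 645.
Since both are reversed, neither can invade when rare; the interior point is a saddle.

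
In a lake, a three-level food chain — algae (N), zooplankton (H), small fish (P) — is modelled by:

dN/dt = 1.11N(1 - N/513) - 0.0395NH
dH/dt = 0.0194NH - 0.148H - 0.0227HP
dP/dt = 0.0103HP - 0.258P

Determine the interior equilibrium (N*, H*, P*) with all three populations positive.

N* ≈ 55.7, H* ≈ 25, P* ≈ 41.1

From dP/dt = 0: 0.0103H* = 0.258, so H* = 25.
From dN/dt = 0: 1.11(1 - N*/513) = 0.0395·25, giving N* = 513·(1 - 0.891) = 55.7.
From dH/dt = 0: 0.0194·55.7 - 0.148 = 0.0227P*, so P* = 0.933/0.0227 = 41.1.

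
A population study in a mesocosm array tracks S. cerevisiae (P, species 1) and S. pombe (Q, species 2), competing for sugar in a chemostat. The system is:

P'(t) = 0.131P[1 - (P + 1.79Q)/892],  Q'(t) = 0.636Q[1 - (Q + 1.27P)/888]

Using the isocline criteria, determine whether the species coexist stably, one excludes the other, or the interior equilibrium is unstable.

Compare the nullcline intercepts: K1/α12 = 892/1.79 = 498 < K2 = 888; K2/α21 = 888/1.27 = 699 < K1 = 892.
Since both are reversed, neither can invade when rare; the interior point is a saddle.

unstable coexistence (outcome depends on initial conditions)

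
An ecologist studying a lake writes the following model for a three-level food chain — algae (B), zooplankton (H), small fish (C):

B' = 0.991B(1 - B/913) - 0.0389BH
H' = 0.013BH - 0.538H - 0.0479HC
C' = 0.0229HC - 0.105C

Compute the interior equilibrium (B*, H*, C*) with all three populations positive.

From dC/dt = 0: 0.0229H* = 0.105, so H* = 4.59.
From dB/dt = 0: 0.991(1 - B*/913) = 0.0389·4.59, giving B* = 913·(1 - 0.18) = 749.
From dH/dt = 0: 0.013·749 - 0.538 = 0.0479C*, so C* = 9.19/0.0479 = 192.

B* ≈ 749, H* ≈ 4.59, C* ≈ 192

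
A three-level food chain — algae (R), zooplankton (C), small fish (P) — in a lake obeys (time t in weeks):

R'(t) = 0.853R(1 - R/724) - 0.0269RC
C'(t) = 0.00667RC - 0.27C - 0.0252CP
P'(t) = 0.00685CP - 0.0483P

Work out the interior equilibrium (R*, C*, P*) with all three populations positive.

R* ≈ 563, C* ≈ 7.05, P* ≈ 138

From dP/dt = 0: 0.00685C* = 0.0483, so C* = 7.05.
From dR/dt = 0: 0.853(1 - R*/724) = 0.0269·7.05, giving R* = 724·(1 - 0.222) = 563.
From dC/dt = 0: 0.00667·563 - 0.27 = 0.0252P*, so P* = 3.49/0.0252 = 138.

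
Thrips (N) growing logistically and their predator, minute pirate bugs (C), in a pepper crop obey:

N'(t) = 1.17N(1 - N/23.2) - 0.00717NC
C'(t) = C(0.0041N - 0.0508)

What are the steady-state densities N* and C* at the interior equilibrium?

From dC/dt = 0 with C > 0: 0.0041N* = 0.0508, so N* = 12.4.
Substitute into dN/dt = 0: 1.17(1 - 12.4/23.2) = 0.00717C*.
The bracket is 0.466, giving C* = 0.545/0.00717 = 76.

N* ≈ 12.4, C* ≈ 76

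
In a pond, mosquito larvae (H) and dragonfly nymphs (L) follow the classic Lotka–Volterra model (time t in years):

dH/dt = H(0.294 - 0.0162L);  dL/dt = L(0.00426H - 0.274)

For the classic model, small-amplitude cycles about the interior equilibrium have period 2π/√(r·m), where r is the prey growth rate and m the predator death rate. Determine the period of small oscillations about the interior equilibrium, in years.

T ≈ 22.1 years

Here r = 0.294 and m = 0.274, so r·m = 0.0806.
ω = √0.0806 = 0.284 per year, hence T = 2π/ω ≈ 22.1 years.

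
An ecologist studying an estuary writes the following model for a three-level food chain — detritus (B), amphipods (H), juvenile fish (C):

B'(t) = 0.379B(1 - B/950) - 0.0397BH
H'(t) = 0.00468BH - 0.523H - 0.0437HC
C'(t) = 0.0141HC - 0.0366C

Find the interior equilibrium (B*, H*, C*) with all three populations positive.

From dC/dt = 0: 0.0141H* = 0.0366, so H* = 2.6.
From dB/dt = 0: 0.379(1 - B*/950) = 0.0397·2.6, giving B* = 950·(1 - 0.272) = 692.
From dH/dt = 0: 0.00468·692 - 0.523 = 0.0437C*, so C* = 2.71/0.0437 = 62.1.

B* ≈ 692, H* ≈ 2.6, C* ≈ 62.1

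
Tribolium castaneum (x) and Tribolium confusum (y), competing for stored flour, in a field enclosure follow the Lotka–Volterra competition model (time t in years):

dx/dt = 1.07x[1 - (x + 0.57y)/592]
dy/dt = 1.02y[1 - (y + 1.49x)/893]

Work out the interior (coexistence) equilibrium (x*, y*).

Setting both brackets to zero gives the nullclines x + 0.57y = 592 and 1.49x + y = 893.
Substituting y = 893 - 1.49x into the first: x(1 - 0.57·1.49) = 592 - 0.57·893.
So x* = 83/0.151 = 551, and then y* = 893 - 1.49·551 = 72.5.

x* ≈ 551, y* ≈ 72.5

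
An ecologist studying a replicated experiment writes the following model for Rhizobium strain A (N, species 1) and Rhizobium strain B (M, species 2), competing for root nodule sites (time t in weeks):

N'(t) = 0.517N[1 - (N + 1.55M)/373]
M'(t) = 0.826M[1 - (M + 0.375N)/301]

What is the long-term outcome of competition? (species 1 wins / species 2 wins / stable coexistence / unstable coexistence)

species 2 excludes species 1

Compare the nullcline intercepts: K1/α12 = 373/1.55 = 241 < K2 = 301; K2/α21 = 301/0.375 = 803 > K1 = 373.
Since the inequalities point opposite ways, species 2 can invade but species 1 cannot.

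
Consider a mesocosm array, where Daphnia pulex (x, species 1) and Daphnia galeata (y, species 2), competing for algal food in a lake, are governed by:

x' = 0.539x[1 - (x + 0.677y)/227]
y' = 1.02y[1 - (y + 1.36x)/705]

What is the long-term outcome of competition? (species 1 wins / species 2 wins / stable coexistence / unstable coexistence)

Compare the nullcline intercepts: K1/α12 = 227/0.677 = 335 < K2 = 705; K2/α21 = 705/1.36 = 518 > K1 = 227.
Since the inequalities point opposite ways, species 2 can invade but species 1 cannot.

species 2 excludes species 1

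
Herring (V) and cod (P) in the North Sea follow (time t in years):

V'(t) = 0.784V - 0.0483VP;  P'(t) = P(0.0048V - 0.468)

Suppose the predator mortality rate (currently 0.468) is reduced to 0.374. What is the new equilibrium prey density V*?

At the interior fixed point, setting dP/dt = 0 with P > 0 fixes V* = (predator death rate)/(VP coefficient) — independent of the other coefficients.
With the change, V* = 0.374/0.0048 = 77.9; it falls from 97.5.

V* ≈ 77.9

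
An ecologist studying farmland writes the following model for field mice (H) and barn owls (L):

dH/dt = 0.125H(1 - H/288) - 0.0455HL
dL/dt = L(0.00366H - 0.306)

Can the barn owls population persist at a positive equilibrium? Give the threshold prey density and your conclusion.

The predator equation gives dL/dt > 0 only when H > 0.306/0.00366 = 83.6.
Without the predator, H → K = 288. Since 288 > 83.6, the predator can invade and persist.

Threshold H = 83.6; K > 83.6, so yes, the predator persists.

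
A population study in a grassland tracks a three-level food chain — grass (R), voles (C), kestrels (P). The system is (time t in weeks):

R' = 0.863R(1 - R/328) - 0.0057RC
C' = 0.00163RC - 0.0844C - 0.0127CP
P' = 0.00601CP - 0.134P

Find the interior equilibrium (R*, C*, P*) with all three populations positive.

R* ≈ 280, C* ≈ 22.3, P* ≈ 29.3

From dP/dt = 0: 0.00601C* = 0.134, so C* = 22.3.
From dR/dt = 0: 0.863(1 - R*/328) = 0.0057·22.3, giving R* = 328·(1 - 0.147) = 280.
From dC/dt = 0: 0.00163·280 - 0.0844 = 0.0127P*, so P* = 0.372/0.0127 = 29.3.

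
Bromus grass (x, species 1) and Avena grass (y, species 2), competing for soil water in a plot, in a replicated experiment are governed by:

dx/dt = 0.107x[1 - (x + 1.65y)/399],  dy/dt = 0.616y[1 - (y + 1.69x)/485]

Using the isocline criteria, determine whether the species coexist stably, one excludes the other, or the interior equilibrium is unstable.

Compare the nullcline intercepts: K1/α12 = 399/1.65 = 242 < K2 = 485; K2/α21 = 485/1.69 = 287 < K1 = 399.
Since both are reversed, neither can invade when rare; the interior point is a saddle.

unstable coexistence (outcome depends on initial conditions)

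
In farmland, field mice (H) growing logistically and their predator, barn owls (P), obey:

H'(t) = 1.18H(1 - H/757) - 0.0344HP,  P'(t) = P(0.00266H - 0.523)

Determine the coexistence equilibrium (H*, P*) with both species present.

H* ≈ 197, P* ≈ 25.4

From dP/dt = 0 with P > 0: 0.00266H* = 0.523, so H* = 197.
Substitute into dH/dt = 0: 1.18(1 - 197/757) = 0.0344P*.
The bracket is 0.74, giving P* = 0.874/0.0344 = 25.4.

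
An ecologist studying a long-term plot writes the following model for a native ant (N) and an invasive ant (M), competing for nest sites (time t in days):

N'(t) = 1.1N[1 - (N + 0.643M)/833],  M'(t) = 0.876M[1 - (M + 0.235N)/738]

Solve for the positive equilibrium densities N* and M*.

N* ≈ 422, M* ≈ 639

Setting both brackets to zero gives the nullclines N + 0.643M = 833 and 0.235N + M = 738.
Substituting M = 738 - 0.235N into the first: N(1 - 0.643·0.235) = 833 - 0.643·738.
So N* = 358/0.849 = 422, and then M* = 738 - 0.235·422 = 639.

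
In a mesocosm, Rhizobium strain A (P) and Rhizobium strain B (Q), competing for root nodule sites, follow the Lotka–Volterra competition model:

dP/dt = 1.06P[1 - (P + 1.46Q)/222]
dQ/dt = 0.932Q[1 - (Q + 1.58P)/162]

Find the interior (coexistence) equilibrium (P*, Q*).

P* ≈ 11.1, Q* ≈ 144

Setting both brackets to zero gives the nullclines P + 1.46Q = 222 and 1.58P + Q = 162.
Substituting Q = 162 - 1.58P into the first: P(1 - 1.46·1.58) = 222 - 1.46·162.
So P* = -14.5/-1.31 = 11.1, and then Q* = 162 - 1.58·11.1 = 144.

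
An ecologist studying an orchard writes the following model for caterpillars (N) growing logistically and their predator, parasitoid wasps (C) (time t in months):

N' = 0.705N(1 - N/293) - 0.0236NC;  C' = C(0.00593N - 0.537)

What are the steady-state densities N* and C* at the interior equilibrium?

N* ≈ 90.6, C* ≈ 20.6

From dC/dt = 0 with C > 0: 0.00593N* = 0.537, so N* = 90.6.
Substitute into dN/dt = 0: 0.705(1 - 90.6/293) = 0.0236C*.
The bracket is 0.691, giving C* = 0.487/0.0236 = 20.6.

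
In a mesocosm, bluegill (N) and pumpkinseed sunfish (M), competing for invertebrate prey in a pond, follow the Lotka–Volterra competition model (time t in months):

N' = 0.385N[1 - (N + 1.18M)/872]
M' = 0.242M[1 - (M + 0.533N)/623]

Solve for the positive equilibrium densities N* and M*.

Setting both brackets to zero gives the nullclines N + 1.18M = 872 and 0.533N + M = 623.
Substituting M = 623 - 0.533N into the first: N(1 - 1.18·0.533) = 872 - 1.18·623.
So N* = 137/0.371 = 369, and then M* = 623 - 0.533·369 = 426.

N* ≈ 369, M* ≈ 426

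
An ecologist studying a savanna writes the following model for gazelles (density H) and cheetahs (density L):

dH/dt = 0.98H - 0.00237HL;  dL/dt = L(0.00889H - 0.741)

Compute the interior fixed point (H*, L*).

Set dL/dt = 0 with L > 0: 0.00889H - 0.741 = 0, so H* = 0.741/0.00889 = 83.4.
Set dH/dt = 0 with H > 0: 0.98 - 0.00237L = 0, so L* = 0.98/0.00237 = 414.

H* ≈ 83.4, L* ≈ 414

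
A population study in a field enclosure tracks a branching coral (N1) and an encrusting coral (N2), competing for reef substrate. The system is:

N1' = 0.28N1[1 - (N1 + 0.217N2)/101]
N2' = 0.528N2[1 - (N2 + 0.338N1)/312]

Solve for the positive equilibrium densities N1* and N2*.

N1* ≈ 35.9, N2* ≈ 300

Setting both brackets to zero gives the nullclines N1 + 0.217N2 = 101 and 0.338N1 + N2 = 312.
Substituting N2 = 312 - 0.338N1 into the first: N1(1 - 0.217·0.338) = 101 - 0.217·312.
So N1* = 33.3/0.927 = 35.9, and then N2* = 312 - 0.338·35.9 = 300.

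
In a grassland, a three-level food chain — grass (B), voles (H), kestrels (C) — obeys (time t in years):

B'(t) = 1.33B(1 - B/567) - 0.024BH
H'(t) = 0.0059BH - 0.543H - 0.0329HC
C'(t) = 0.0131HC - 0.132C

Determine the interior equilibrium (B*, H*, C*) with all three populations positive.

From dC/dt = 0: 0.0131H* = 0.132, so H* = 10.1.
From dB/dt = 0: 1.33(1 - B*/567) = 0.024·10.1, giving B* = 567·(1 - 0.182) = 464.
From dH/dt = 0: 0.0059·464 - 0.543 = 0.0329C*, so C* = 2.19/0.0329 = 66.7.

B* ≈ 464, H* ≈ 10.1, C* ≈ 66.7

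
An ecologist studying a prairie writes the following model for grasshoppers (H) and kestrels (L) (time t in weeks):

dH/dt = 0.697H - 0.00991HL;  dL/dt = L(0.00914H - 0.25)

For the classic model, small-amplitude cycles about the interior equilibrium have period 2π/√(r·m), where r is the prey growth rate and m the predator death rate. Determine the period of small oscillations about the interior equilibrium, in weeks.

Here r = 0.697 and m = 0.25, so r·m = 0.174.
ω = √0.174 = 0.417 per week, hence T = 2π/ω ≈ 15.1 weeks.

T ≈ 15.1 weeks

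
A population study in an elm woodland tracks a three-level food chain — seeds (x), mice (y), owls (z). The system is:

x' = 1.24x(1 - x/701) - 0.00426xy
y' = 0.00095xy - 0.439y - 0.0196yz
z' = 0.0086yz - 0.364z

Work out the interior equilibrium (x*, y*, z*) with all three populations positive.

x* ≈ 599, y* ≈ 42.3, z* ≈ 6.64

From dz/dt = 0: 0.0086y* = 0.364, so y* = 42.3.
From dx/dt = 0: 1.24(1 - x*/701) = 0.00426·42.3, giving x* = 701·(1 - 0.145) = 599.
From dy/dt = 0: 0.00095·599 - 0.439 = 0.0196z*, so z* = 0.13/0.0196 = 6.64.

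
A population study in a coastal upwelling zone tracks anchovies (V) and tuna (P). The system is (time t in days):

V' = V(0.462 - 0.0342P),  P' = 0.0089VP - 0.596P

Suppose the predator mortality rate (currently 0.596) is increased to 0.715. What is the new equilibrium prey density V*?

V* ≈ 80.3

At the interior fixed point, setting dP/dt = 0 with P > 0 fixes V* = (predator death rate)/(VP coefficient) — independent of the other coefficients.
With the change, V* = 0.715/0.0089 = 80.3; it rises from 67.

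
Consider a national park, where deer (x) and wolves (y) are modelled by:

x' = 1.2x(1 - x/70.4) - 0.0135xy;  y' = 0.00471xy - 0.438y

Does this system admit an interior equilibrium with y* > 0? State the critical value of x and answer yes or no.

Threshold x = 93; K < 93, so no, the predator goes extinct.

The predator equation gives dy/dt > 0 only when x > 0.438/0.00471 = 93.
Without the predator, x → K = 70.4. Since 70.4 < 93, the predator cannot invade.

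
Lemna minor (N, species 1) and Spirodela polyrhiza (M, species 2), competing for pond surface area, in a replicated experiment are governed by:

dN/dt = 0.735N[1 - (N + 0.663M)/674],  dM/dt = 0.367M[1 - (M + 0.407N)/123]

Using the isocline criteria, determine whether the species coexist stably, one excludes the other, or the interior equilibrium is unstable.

species 1 excludes species 2

Compare the nullcline intercepts: K1/α12 = 674/0.663 = 1020 > K2 = 123; K2/α21 = 123/0.407 = 302 < K1 = 674.
Since the inequalities point opposite ways, species 1 can invade but species 2 cannot.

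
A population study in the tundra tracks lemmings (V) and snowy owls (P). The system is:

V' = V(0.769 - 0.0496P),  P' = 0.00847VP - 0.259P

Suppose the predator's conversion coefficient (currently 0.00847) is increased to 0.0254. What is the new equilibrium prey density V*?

At the interior fixed point, setting dP/dt = 0 with P > 0 fixes V* = (predator death rate)/(VP coefficient) — independent of the other coefficients.
With the change, V* = 0.259/0.0254 = 10.2; it falls from 30.6.

V* ≈ 10.2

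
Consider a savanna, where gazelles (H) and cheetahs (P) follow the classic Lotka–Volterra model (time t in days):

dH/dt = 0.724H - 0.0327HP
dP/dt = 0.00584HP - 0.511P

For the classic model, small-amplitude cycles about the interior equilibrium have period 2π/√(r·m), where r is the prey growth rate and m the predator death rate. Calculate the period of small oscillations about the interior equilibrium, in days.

Here r = 0.724 and m = 0.511, so r·m = 0.37.
ω = √0.37 = 0.608 per day, hence T = 2π/ω ≈ 10.3 days.

T ≈ 10.3 days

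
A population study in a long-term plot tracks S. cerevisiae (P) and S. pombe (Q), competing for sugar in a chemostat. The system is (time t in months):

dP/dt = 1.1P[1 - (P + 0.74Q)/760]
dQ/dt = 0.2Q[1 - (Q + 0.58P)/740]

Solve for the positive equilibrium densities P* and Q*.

P* ≈ 372, Q* ≈ 524

Setting both brackets to zero gives the nullclines P + 0.74Q = 760 and 0.58P + Q = 740.
Substituting Q = 740 - 0.58P into the first: P(1 - 0.74·0.58) = 760 - 0.74·740.
So P* = 212/0.571 = 372, and then Q* = 740 - 0.58·372 = 524.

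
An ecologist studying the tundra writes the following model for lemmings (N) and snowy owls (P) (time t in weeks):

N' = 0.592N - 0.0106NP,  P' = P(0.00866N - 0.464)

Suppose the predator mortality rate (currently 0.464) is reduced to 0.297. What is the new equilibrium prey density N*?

At the interior fixed point, setting dP/dt = 0 with P > 0 fixes N* = (predator death rate)/(NP coefficient) — independent of the other coefficients.
With the change, N* = 0.297/0.00866 = 34.3; it falls from 53.6.

N* ≈ 34.3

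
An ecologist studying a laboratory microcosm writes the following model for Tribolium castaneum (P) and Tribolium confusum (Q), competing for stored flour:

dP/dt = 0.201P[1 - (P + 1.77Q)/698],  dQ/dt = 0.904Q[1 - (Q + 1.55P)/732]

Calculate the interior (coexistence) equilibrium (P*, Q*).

P* ≈ 343, Q* ≈ 201

Setting both brackets to zero gives the nullclines P + 1.77Q = 698 and 1.55P + Q = 732.
Substituting Q = 732 - 1.55P into the first: P(1 - 1.77·1.55) = 698 - 1.77·732.
So P* = -598/-1.74 = 343, and then Q* = 732 - 1.55·343 = 201.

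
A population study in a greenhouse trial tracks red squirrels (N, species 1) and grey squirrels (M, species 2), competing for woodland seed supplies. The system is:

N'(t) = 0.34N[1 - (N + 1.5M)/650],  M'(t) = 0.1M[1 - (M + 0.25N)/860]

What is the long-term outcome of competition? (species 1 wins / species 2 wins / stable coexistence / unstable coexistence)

species 2 excludes species 1

Compare the nullcline intercepts: K1/α12 = 650/1.5 = 433 < K2 = 860; K2/α21 = 860/0.25 = 3440 > K1 = 650.
Since the inequalities point opposite ways, species 2 can invade but species 1 cannot.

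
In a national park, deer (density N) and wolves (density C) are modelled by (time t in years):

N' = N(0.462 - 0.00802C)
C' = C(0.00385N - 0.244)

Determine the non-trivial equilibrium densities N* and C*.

Set dC/dt = 0 with C > 0: 0.00385N - 0.244 = 0, so N* = 0.244/0.00385 = 63.4.
Set dN/dt = 0 with N > 0: 0.462 - 0.00802C = 0, so C* = 0.462/0.00802 = 57.6.

N* ≈ 63.4, C* ≈ 57.6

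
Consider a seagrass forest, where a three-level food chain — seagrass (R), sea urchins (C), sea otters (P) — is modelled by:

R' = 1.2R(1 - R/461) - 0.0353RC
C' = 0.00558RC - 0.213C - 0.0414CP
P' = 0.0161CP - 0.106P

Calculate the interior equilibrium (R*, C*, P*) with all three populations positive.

R* ≈ 372, C* ≈ 6.58, P* ≈ 45

From dP/dt = 0: 0.0161C* = 0.106, so C* = 6.58.
From dR/dt = 0: 1.2(1 - R*/461) = 0.0353·6.58, giving R* = 461·(1 - 0.194) = 372.
From dC/dt = 0: 0.00558·372 - 0.213 = 0.0414P*, so P* = 1.86/0.0414 = 45.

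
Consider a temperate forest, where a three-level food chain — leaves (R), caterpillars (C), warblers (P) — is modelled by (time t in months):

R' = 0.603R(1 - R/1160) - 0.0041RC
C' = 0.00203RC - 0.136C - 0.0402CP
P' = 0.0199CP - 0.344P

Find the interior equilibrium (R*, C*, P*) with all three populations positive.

From dP/dt = 0: 0.0199C* = 0.344, so C* = 17.3.
From dR/dt = 0: 0.603(1 - R*/1160) = 0.0041·17.3, giving R* = 1160·(1 - 0.118) = 1020.
From dC/dt = 0: 0.00203·1020 - 0.136 = 0.0402P*, so P* = 1.94/0.0402 = 48.3.

R* ≈ 1020, C* ≈ 17.3, P* ≈ 48.3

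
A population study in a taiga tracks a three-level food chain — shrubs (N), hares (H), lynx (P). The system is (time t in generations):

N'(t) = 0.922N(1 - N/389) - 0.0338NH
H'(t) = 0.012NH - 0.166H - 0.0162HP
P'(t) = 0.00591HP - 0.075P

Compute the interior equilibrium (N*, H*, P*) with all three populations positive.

N* ≈ 208, H* ≈ 12.7, P* ≈ 144

From dP/dt = 0: 0.00591H* = 0.075, so H* = 12.7.
From dN/dt = 0: 0.922(1 - N*/389) = 0.0338·12.7, giving N* = 389·(1 - 0.465) = 208.
From dH/dt = 0: 0.012·208 - 0.166 = 0.0162P*, so P* = 2.33/0.0162 = 144.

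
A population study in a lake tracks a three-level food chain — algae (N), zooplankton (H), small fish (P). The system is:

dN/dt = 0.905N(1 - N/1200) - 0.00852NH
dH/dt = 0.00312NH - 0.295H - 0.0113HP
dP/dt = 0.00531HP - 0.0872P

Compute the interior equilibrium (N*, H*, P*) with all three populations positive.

From dP/dt = 0: 0.00531H* = 0.0872, so H* = 16.4.
From dN/dt = 0: 0.905(1 - N*/1200) = 0.00852·16.4, giving N* = 1200·(1 - 0.155) = 1010.
From dH/dt = 0: 0.00312·1010 - 0.295 = 0.0113P*, so P* = 2.87/0.0113 = 254.

N* ≈ 1010, H* ≈ 16.4, P* ≈ 254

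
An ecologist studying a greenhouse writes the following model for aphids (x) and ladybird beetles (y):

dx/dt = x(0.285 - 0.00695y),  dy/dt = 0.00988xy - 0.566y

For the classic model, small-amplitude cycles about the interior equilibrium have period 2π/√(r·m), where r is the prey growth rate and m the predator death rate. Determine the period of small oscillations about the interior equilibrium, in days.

T ≈ 15.6 days

Here r = 0.285 and m = 0.566, so r·m = 0.161.
ω = √0.161 = 0.402 per day, hence T = 2π/ω ≈ 15.6 days.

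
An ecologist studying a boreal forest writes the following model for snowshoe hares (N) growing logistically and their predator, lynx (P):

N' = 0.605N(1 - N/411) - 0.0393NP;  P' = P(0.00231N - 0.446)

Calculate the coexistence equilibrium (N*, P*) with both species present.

N* ≈ 193, P* ≈ 8.16

From dP/dt = 0 with P > 0: 0.00231N* = 0.446, so N* = 193.
Substitute into dN/dt = 0: 0.605(1 - 193/411) = 0.0393P*.
The bracket is 0.53, giving P* = 0.321/0.0393 = 8.16.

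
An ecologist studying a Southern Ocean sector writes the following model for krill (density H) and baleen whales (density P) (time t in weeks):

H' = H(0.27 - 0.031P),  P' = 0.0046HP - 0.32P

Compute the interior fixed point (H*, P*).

H* ≈ 69.6, P* ≈ 8.71

Set dP/dt = 0 with P > 0: 0.0046H - 0.32 = 0, so H* = 0.32/0.0046 = 69.6.
Set dH/dt = 0 with H > 0: 0.27 - 0.031P = 0, so P* = 0.27/0.031 = 8.71.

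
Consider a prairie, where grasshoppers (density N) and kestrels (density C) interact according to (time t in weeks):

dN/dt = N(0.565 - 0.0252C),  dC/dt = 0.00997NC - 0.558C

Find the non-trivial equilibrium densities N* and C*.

Set dC/dt = 0 with C > 0: 0.00997N - 0.558 = 0, so N* = 0.558/0.00997 = 56.
Set dN/dt = 0 with N > 0: 0.565 - 0.0252C = 0, so C* = 0.565/0.0252 = 22.4.

N* ≈ 56, C* ≈ 22.4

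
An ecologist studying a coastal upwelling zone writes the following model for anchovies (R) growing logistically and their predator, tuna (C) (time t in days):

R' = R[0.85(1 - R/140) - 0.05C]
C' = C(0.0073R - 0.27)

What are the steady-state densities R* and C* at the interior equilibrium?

From dC/dt = 0 with C > 0: 0.0073R* = 0.27, so R* = 37.
Substitute into dR/dt = 0: 0.85(1 - 37/140) = 0.05C*.
The bracket is 0.736, giving C* = 0.625/0.05 = 12.5.

R* ≈ 37, C* ≈ 12.5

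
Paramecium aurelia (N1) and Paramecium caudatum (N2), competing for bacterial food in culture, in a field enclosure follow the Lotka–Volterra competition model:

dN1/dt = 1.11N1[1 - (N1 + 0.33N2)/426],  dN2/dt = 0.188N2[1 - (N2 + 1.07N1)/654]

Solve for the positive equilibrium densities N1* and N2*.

N1* ≈ 325, N2* ≈ 306

Setting both brackets to zero gives the nullclines N1 + 0.33N2 = 426 and 1.07N1 + N2 = 654.
Substituting N2 = 654 - 1.07N1 into the first: N1(1 - 0.33·1.07) = 426 - 0.33·654.
So N1* = 210/0.647 = 325, and then N2* = 654 - 1.07·325 = 306.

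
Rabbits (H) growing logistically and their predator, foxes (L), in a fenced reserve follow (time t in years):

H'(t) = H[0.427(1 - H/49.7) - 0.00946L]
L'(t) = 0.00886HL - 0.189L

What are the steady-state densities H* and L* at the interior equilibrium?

H* ≈ 21.3, L* ≈ 25.8

From dL/dt = 0 with L > 0: 0.00886H* = 0.189, so H* = 21.3.
Substitute into dH/dt = 0: 0.427(1 - 21.3/49.7) = 0.00946L*.
The bracket is 0.571, giving L* = 0.244/0.00946 = 25.8.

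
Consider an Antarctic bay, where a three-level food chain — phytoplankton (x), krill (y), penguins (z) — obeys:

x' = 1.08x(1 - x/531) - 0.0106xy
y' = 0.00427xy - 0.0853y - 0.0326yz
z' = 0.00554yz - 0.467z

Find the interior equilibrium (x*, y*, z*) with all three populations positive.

From dz/dt = 0: 0.00554y* = 0.467, so y* = 84.3.
From dx/dt = 0: 1.08(1 - x*/531) = 0.0106·84.3, giving x* = 531·(1 - 0.827) = 91.7.
From dy/dt = 0: 0.00427·91.7 - 0.0853 = 0.0326z*, so z* = 0.306/0.0326 = 9.39.

x* ≈ 91.7, y* ≈ 84.3, z* ≈ 9.39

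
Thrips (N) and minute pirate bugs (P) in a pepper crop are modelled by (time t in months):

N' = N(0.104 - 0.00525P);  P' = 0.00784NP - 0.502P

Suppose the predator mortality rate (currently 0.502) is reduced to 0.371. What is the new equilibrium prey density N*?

N* ≈ 47.3

At the interior fixed point, setting dP/dt = 0 with P > 0 fixes N* = (predator death rate)/(NP coefficient) — independent of the other coefficients.
With the change, N* = 0.371/0.00784 = 47.3; it falls from 64.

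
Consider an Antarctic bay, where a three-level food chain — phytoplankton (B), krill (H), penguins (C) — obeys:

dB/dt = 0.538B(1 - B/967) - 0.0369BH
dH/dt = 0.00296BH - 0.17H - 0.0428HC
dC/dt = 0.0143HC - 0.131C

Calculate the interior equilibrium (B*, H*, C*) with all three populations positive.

From dC/dt = 0: 0.0143H* = 0.131, so H* = 9.16.
From dB/dt = 0: 0.538(1 - B*/967) = 0.0369·9.16, giving B* = 967·(1 - 0.628) = 359.
From dH/dt = 0: 0.00296·359 - 0.17 = 0.0428C*, so C* = 0.894/0.0428 = 20.9.

B* ≈ 359, H* ≈ 9.16, C* ≈ 20.9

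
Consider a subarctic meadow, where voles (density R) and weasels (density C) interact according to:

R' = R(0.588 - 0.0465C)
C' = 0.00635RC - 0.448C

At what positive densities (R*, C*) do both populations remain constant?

Set dC/dt = 0 with C > 0: 0.00635R - 0.448 = 0, so R* = 0.448/0.00635 = 70.6.
Set dR/dt = 0 with R > 0: 0.588 - 0.0465C = 0, so C* = 0.588/0.0465 = 12.6.

R* ≈ 70.6, C* ≈ 12.6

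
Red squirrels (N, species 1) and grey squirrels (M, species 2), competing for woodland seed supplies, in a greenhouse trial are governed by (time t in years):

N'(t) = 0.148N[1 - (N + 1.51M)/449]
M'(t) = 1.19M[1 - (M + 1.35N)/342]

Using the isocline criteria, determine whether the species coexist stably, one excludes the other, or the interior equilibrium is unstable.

Compare the nullcline intercepts: K1/α12 = 449/1.51 = 297 < K2 = 342; K2/α21 = 342/1.35 = 253 < K1 = 449.
Since both are reversed, neither can invade when rare; the interior point is a saddle.

unstable coexistence (outcome depends on initial conditions)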